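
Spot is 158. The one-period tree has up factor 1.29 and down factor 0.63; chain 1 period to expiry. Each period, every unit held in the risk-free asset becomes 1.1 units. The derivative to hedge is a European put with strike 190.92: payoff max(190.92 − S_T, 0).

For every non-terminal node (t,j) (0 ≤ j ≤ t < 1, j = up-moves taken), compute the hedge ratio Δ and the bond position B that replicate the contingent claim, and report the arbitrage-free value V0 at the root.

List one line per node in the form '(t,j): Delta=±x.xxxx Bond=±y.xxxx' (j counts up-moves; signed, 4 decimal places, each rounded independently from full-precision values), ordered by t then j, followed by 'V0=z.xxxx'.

Under the risk-neutral measure, an up-move has probability p* = (R−d)/(u−d) = 0.7121 and values discount at R = 1.1.
Terminal values V(1,·): V(1,0)=91.3800, V(1,1)=0.0000
(0,0): S=158.0000. Δ = (V_up−V_dn)/(S_up−S_dn) = (0.0000−91.3800)/(203.8200−99.5400) = -0.8763. V = [p*·0.0000 + (1−p*)·91.3800]/1.1 = 23.9149. B = V − Δ·S = 162.3694.
Root portfolio cost Δ·158+B reproduces V0=23.9149.

(0,0): Delta=-0.8763 Bond=162.3694
V0=23.9149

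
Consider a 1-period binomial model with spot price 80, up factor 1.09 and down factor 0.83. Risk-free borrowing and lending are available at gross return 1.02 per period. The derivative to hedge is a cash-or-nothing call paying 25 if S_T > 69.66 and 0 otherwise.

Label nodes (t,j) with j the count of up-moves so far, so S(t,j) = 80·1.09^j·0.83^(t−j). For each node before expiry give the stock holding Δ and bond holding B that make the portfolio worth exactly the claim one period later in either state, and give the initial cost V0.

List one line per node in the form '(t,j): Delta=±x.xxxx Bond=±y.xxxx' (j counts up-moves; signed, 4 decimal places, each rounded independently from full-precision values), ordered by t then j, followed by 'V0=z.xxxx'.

(0,0): Delta=1.2019 Bond=-78.2428
V0=17.9110

No-arbitrage ⇒ martingale measure with p* = (R−d)/(u−d) = 0.7308.
Terminal values V(1,·): V(1,0)=0.0000, V(1,1)=25.0000
(0,0): S=80.0000. Δ = (V_up−V_dn)/(S_up−S_dn) = (25.0000−0.0000)/(87.2000−66.4000) = 1.2019. V = [p*·25.0000 + (1−p*)·0.0000]/1.02 = 17.9110. B = V − Δ·S = -78.2428.
Check: Δ(0,0)·S0 + B(0,0) = 17.9110 = V0.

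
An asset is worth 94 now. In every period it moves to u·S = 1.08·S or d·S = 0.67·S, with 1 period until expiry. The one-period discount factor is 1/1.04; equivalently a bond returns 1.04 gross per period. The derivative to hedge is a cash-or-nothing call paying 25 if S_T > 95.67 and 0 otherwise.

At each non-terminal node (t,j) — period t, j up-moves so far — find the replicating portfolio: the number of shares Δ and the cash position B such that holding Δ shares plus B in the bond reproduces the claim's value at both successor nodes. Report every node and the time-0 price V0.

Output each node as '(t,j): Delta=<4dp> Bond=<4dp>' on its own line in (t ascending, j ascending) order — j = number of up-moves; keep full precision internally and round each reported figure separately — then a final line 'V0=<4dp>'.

The replicating-portfolio and risk-neutral prices coincide; use p* = (1.04−0.67)/(1.08−0.67) = 0.9024 for the latter.
Payoff layer (t=1): V(1,0)=0.0000, V(1,1)=25.0000
  t=0,j=0: stock 94.0000 → up 101.5200 (V=25.0000), down 62.9800 (V=0.0000). Price 21.6932; hedge Δ=0.6487, bond B=-39.2824.
Root portfolio cost Δ·94+B reproduces V0=21.6932.

(0,0): Delta=0.6487 Bond=-39.2824
V0=21.6932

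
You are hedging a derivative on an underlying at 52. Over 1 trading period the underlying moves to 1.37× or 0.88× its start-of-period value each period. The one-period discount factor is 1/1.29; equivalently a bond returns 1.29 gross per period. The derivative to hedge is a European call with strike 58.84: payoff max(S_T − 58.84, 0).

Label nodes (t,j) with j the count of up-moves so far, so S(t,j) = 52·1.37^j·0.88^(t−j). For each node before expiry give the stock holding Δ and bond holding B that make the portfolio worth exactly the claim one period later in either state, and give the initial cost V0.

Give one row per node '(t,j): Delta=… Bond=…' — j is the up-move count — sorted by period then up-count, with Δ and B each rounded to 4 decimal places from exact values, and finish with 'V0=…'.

Risk-neutral probability p* = (R−d)/(u−d) = (1.29−0.88)/(1.37−0.88) = 0.8367.
Payoff layer (t=1): V(1,0)=0.0000, V(1,1)=12.4000
(0,0): S=52.0000. Δ = (V_up−V_dn)/(S_up−S_dn) = (12.4000−0.0000)/(71.2400−45.7600) = 0.4867. V = [p*·12.4000 + (1−p*)·0.0000]/1.29 = 8.0430. B = V − Δ·S = -17.2631.
Root portfolio cost Δ·52+B reproduces V0=8.0430.

(0,0): Delta=0.4867 Bond=-17.2631
V0=8.0430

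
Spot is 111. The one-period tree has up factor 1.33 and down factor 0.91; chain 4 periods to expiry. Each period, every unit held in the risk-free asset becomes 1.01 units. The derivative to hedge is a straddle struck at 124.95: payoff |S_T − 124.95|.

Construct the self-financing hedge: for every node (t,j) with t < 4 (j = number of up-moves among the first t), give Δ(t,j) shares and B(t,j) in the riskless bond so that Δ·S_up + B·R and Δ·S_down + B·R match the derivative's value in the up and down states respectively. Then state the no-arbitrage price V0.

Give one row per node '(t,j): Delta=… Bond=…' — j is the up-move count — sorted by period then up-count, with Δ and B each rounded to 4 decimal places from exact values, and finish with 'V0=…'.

(0,0): Delta=0.1165 Bond=20.7138
(1,0): Delta=-0.1722 Bond=50.0799
(1,1): Delta=0.7485 Bond=-72.3875
(2,0): Delta=-0.5403 Bond=84.4125
(2,1): Delta=0.6337 Bond=-57.6812
(2,2): Delta=1.0000 Bond=-122.4880
(3,0): Delta=-1.0000 Bond=123.7129
(3,1): Delta=0.4664 Bond=-37.8033
(3,2): Delta=1.0000 Bond=-123.7129
(3,3): Delta=1.0000 Bond=-123.7129
V0=33.6434

Under the risk-neutral measure, an up-move has probability p* = (R−d)/(u−d) = 0.2381 and values discount at R = 1.01.
Terminal payoffs: V(4,0)=48.8318, V(4,1)=13.7003, V(4,2)=37.6457, V(4,3)=112.6899, V(4,4)=222.3698
  t=3,j=0: stock 83.6464 → up 111.2497 (V=13.7003), down 76.1182 (V=48.8318). Price 40.0665; hedge Δ=-1.0000, bond B=123.7129.
  t=3,j=1: stock 122.2524 → up 162.5957 (V=37.6457), down 111.2497 (V=13.7003). Price 19.2095; hedge Δ=0.4664, bond B=-37.8033.
  t=3,j=2: stock 178.6766 → up 237.6399 (V=112.6899), down 162.5957 (V=37.6457). Price 54.9637; hedge Δ=1.0000, bond B=-123.7129.
  t=3,j=3: stock 261.1427 → up 347.3198 (V=222.3698), down 237.6399 (V=112.6899). Price 137.4298; hedge Δ=1.0000, bond B=-123.7129.
  t=2,j=0: stock 91.9191 → up 122.2524 (V=19.2095), down 83.6464 (V=40.0665). Price 34.7530; hedge Δ=-0.5403, bond B=84.4125.
  t=2,j=1: stock 134.3433 → up 178.6766 (V=54.9637), down 122.2524 (V=19.2095). Price 27.4479; hedge Δ=0.6337, bond B=-57.6812.
  t=2,j=2: stock 196.3479 → up 261.1427 (V=137.4298), down 178.6766 (V=54.9637). Price 73.8599; hedge Δ=1.0000, bond B=-122.4880.
  t=1,j=0: stock 101.0100 → up 134.3433 (V=27.4479), down 91.9191 (V=34.7530). Price 32.6868; hedge Δ=-0.1722, bond B=50.0799.
  t=1,j=1: stock 147.6300 → up 196.3479 (V=73.8599), down 134.3433 (V=27.4479). Price 38.1172; hedge Δ=0.7485, bond B=-72.3875.
  t=0,j=0: stock 111.0000 → up 147.6300 (V=38.1172), down 101.0100 (V=32.6868). Price 33.6434; hedge Δ=0.1165, bond B=20.7138.
Each (Δ,B) replicates both successor values, so the strategy is self-financing and V0 is arbitrage-free.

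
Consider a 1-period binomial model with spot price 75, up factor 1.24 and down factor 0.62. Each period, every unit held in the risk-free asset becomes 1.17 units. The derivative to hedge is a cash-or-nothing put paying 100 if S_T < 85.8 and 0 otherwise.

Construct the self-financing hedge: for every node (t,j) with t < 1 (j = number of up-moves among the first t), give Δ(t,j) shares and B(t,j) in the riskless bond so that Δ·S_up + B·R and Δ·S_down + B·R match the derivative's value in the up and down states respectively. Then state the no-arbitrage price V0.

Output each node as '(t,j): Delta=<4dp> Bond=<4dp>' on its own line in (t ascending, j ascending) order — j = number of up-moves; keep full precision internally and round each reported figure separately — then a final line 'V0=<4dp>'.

(0,0): Delta=-2.1505 Bond=170.9402
V0=9.6498

No-arbitrage ⇒ martingale measure with p* = (R−d)/(u−d) = 0.8871.
At expiry t=1: V(1,0)=100.0000, V(1,1)=0.0000
(0,0): S=75.0000. Δ = (V_up−V_dn)/(S_up−S_dn) = (0.0000−100.0000)/(93.0000−46.5000) = -2.1505. V = [p*·0.0000 + (1−p*)·100.0000]/1.17 = 9.6498. B = V − Δ·S = 170.9402.
Each (Δ,B) replicates both successor values, so the strategy is self-financing and V0 is arbitrage-free.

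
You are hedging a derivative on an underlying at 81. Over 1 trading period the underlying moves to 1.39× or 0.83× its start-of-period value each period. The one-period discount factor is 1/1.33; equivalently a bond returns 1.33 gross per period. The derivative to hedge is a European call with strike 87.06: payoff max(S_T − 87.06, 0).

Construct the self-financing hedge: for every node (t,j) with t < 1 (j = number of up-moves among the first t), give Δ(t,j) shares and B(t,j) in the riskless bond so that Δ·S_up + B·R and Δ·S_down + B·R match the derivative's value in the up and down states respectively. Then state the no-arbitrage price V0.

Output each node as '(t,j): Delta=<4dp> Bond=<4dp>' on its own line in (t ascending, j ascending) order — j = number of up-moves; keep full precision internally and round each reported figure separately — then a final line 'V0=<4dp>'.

Under the risk-neutral measure, an up-move has probability p* = (R−d)/(u−d) = 0.8929 and values discount at R = 1.33.
At expiry t=1: V(1,0)=0.0000, V(1,1)=25.5300
Node (0,0) S=81.0000: V=(p*·25.5300+(1−p*)·0.0000)/1.33=17.1388; Δ=(25.5300−0.0000)/(112.5900−67.2300)=0.5628; B=V−Δ·S=-28.4505
Each (Δ,B) replicates both successor values, so the strategy is self-financing and V0 is arbitrage-free.

(0,0): Delta=0.5628 Bond=-28.4505
V0=17.1388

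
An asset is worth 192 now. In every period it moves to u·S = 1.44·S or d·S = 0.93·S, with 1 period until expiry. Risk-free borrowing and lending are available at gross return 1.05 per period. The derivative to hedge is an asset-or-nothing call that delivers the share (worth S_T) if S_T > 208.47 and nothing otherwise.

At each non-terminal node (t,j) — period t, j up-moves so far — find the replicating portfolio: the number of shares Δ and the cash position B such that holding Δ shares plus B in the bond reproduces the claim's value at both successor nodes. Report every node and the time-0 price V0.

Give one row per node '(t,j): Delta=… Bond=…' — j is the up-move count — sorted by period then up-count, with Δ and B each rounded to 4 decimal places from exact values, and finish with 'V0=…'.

No-arbitrage ⇒ martingale measure with p* = (R−d)/(u−d) = 0.2353.
Payoff layer (t=1): V(1,0)=0.0000, V(1,1)=276.4800
Node (0,0) S=192.0000: V=(p*·276.4800+(1−p*)·0.0000)/1.05=61.9563; Δ=(276.4800−0.0000)/(276.4800−178.5600)=2.8235; B=V−Δ·S=-480.1613
Each (Δ,B) replicates both successor values, so the strategy is self-financing and V0 is arbitrage-free.

(0,0): Delta=2.8235 Bond=-480.1613
V0=61.9563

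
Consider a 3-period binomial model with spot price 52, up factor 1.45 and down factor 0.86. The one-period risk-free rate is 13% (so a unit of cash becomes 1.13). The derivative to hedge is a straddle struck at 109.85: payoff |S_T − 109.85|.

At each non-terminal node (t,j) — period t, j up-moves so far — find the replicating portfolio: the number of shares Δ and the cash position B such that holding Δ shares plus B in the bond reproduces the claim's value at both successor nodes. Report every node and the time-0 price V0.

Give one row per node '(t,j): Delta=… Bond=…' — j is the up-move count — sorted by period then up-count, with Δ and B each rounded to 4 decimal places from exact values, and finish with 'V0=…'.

(0,0): Delta=-0.4796 Bond=55.5347
(1,0): Delta=-1.0000 Bond=86.0287
(1,1): Delta=-0.1137 Bond=35.1696
(2,0): Delta=-1.0000 Bond=97.2124
(2,1): Delta=-1.0000 Bond=97.2124
(2,2): Delta=0.5093 Bond=-28.3719
V0=30.5980

Under the risk-neutral measure, an up-move has probability p* = (R−d)/(u−d) = 0.4576 and values discount at R = 1.13.
At expiry t=3: V(3,0)=76.7751, V(3,1)=54.0842, V(3,2)=15.8262, V(3,3)=48.6785
Node (2,0) S=38.4592: V=(p*·54.0842+(1−p*)·76.7751)/1.13=58.7532; Δ=(54.0842−76.7751)/(55.7658−33.0749)=-1.0000; B=V−Δ·S=97.2124
Node (2,1) S=64.8440: V=(p*·15.8262+(1−p*)·54.0842)/1.13=32.3684; Δ=(15.8262−54.0842)/(94.0238−55.7658)=-1.0000; B=V−Δ·S=97.2124
Node (2,2) S=109.3300: V=(p*·48.6785+(1−p*)·15.8262)/1.13=27.3100; Δ=(48.6785−15.8262)/(158.5285−94.0238)=0.5093; B=V−Δ·S=-28.3719
Node (1,0) S=44.7200: V=(p*·32.3684+(1−p*)·58.7532)/1.13=41.3087; Δ=(32.3684−58.7532)/(64.8440−38.4592)=-1.0000; B=V−Δ·S=86.0287
Node (1,1) S=75.4000: V=(p*·27.3100+(1−p*)·32.3684)/1.13=26.5960; Δ=(27.3100−32.3684)/(109.3300−64.8440)=-0.1137; B=V−Δ·S=35.1696
Node (0,0) S=52.0000: V=(p*·26.5960+(1−p*)·41.3087)/1.13=30.5980; Δ=(26.5960−41.3087)/(75.4000−44.7200)=-0.4796; B=V−Δ·S=55.5347
Each (Δ,B) replicates both successor values, so the strategy is self-financing and V0 is arbitrage-free.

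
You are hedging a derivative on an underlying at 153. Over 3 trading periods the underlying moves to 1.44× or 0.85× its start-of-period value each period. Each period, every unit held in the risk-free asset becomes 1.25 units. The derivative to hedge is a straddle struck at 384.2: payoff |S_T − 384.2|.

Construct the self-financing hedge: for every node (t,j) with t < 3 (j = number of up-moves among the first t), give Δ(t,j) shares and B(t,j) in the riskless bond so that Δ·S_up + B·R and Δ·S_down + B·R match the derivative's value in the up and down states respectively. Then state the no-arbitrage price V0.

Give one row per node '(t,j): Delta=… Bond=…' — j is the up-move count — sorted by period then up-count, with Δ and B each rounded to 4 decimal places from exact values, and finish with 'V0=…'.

Risk-neutral probability p* = (R−d)/(u−d) = (1.25−0.85)/(1.44−0.85) = 0.6780.
Terminal values V(3,·): V(3,0)=290.2389, V(3,1)=225.0188, V(3,2)=114.5283, V(3,3)=72.6556
Node (2,0) S=110.5425: V=(p*·225.0188+(1−p*)·290.2389)/1.25=196.8175; Δ=(225.0188−290.2389)/(159.1812−93.9611)=-1.0000; B=V−Δ·S=307.3600
Node (2,1) S=187.2720: V=(p*·114.5283+(1−p*)·225.0188)/1.25=120.0880; Δ=(114.5283−225.0188)/(269.6717−159.1812)=-1.0000; B=V−Δ·S=307.3600
Node (2,2) S=317.2608: V=(p*·72.6556+(1−p*)·114.5283)/1.25=68.9120; Δ=(72.6556−114.5283)/(456.8556−269.6717)=-0.2237; B=V−Δ·S=139.8828
Node (1,0) S=130.0500: V=(p*·120.0880+(1−p*)·196.8175)/1.25=115.8380; Δ=(120.0880−196.8175)/(187.2720−110.5425)=-1.0000; B=V−Δ·S=245.8880
Node (1,1) S=220.3200: V=(p*·68.9120+(1−p*)·120.0880)/1.25=68.3139; Δ=(68.9120−120.0880)/(317.2608−187.2720)=-0.3937; B=V−Δ·S=155.0529
Node (0,0) S=153.0000: V=(p*·68.3139+(1−p*)·115.8380)/1.25=66.8946; Δ=(68.3139−115.8380)/(220.3200−130.0500)=-0.5265; B=V−Δ·S=147.4439
Root portfolio cost Δ·153+B reproduces V0=66.8946.

(0,0): Delta=-0.5265 Bond=147.4439
(1,0): Delta=-1.0000 Bond=245.8880
(1,1): Delta=-0.3937 Bond=155.0529
(2,0): Delta=-1.0000 Bond=307.3600
(2,1): Delta=-1.0000 Bond=307.3600
(2,2): Delta=-0.2237 Bond=139.8828
V0=66.8946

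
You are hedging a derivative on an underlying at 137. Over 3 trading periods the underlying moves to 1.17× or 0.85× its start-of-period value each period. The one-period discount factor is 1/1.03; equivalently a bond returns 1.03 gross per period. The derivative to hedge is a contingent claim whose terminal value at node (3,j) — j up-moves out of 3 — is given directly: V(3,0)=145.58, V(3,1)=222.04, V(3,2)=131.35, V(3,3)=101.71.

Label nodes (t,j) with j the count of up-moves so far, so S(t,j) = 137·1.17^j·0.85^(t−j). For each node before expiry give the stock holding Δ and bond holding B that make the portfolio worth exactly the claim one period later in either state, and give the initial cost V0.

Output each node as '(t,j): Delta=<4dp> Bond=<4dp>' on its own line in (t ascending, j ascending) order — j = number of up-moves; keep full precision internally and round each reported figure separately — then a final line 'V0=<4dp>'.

Risk-neutral probability p* = (R−d)/(u−d) = (1.03−0.85)/(1.17−0.85) = 0.5625.
Payoff layer (t=3): V(3,0)=145.5800, V(3,1)=222.0400, V(3,2)=131.3500, V(3,3)=101.7100
Node (2,0) S=98.9825: V=(p*·222.0400+(1−p*)·145.5800)/1.03=183.0959; Δ=(222.0400−145.5800)/(115.8095−84.1351)=2.4139; B=V−Δ·S=-55.8416
Node (2,1) S=136.2465: V=(p*·131.3500+(1−p*)·222.0400)/1.03=166.0455; Δ=(131.3500−222.0400)/(159.4084−115.8095)=-2.0801; B=V−Δ·S=449.4518
Node (2,2) S=187.5393: V=(p*·101.7100+(1−p*)·131.3500)/1.03=111.3374; Δ=(101.7100−131.3500)/(219.4210−159.4084)=-0.4939; B=V−Δ·S=203.9624
Node (1,0) S=116.4500: V=(p*·166.0455+(1−p*)·183.0959)/1.03=168.4515; Δ=(166.0455−183.0959)/(136.2465−98.9825)=-0.4576; B=V−Δ·S=221.7339
Node (1,1) S=160.2900: V=(p*·111.3374+(1−p*)·166.0455)/1.03=131.3322; Δ=(111.3374−166.0455)/(187.5393−136.2465)=-1.0666; B=V−Δ·S=302.2951
Node (0,0) S=137.0000: V=(p*·131.3322+(1−p*)·168.4515)/1.03=143.2737; Δ=(131.3322−168.4515)/(160.2900−116.4500)=-0.8467; B=V−Δ·S=259.2714
Each (Δ,B) replicates both successor values, so the strategy is self-financing and V0 is arbitrage-free.

(0,0): Delta=-0.8467 Bond=259.2714
(1,0): Delta=-0.4576 Bond=221.7339
(1,1): Delta=-1.0666 Bond=302.2951
(2,0): Delta=2.4139 Bond=-55.8416
(2,1): Delta=-2.0801 Bond=449.4518
(2,2): Delta=-0.4939 Bond=203.9624
V0=143.2737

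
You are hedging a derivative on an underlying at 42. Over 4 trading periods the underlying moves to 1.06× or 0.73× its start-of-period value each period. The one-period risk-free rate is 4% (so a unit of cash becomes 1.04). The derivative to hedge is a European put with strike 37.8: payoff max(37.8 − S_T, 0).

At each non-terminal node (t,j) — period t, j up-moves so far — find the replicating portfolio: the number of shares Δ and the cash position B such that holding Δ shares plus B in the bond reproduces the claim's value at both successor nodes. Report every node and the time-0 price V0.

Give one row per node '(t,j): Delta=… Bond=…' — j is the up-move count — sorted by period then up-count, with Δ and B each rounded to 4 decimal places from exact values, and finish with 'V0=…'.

Since d<R<u, set p* = (R−d)/(u−d) = 0.9394; price each node as the discounted p*-expectation of its children.
Terminal values V(4,·): V(4,0)=25.8727, V(4,1)=20.4810, V(4,2)=12.6518, V(4,3)=1.2834, V(4,4)=0.0000
(3,0): S=16.3387. Δ = (V_up−V_dn)/(S_up−S_dn) = (20.4810−25.8727)/(17.3190−11.9273) = -1.0000. V = [p*·20.4810 + (1−p*)·25.8727]/1.04 = 20.0074. B = V − Δ·S = 36.3462.
(3,1): S=23.7247. Δ = (V_up−V_dn)/(S_up−S_dn) = (12.6518−20.4810)/(25.1482−17.3190) = -1.0000. V = [p*·12.6518 + (1−p*)·20.4810]/1.04 = 12.6214. B = V − Δ·S = 36.3462.
(3,2): S=34.4496. Δ = (V_up−V_dn)/(S_up−S_dn) = (1.2834−12.6518)/(36.5166−25.1482) = -1.0000. V = [p*·1.2834 + (1−p*)·12.6518]/1.04 = 1.8966. B = V − Δ·S = 36.3462.
(3,3): S=50.0227. Δ = (V_up−V_dn)/(S_up−S_dn) = (0.0000−1.2834)/(53.0240−36.5166) = -0.0777. V = [p*·0.0000 + (1−p*)·1.2834]/1.04 = 0.0748. B = V − Δ·S = 3.9640.
(2,0): S=22.3818. Δ = (V_up−V_dn)/(S_up−S_dn) = (12.6214−20.0074)/(23.7247−16.3387) = -1.0000. V = [p*·12.6214 + (1−p*)·20.0074]/1.04 = 12.5664. B = V − Δ·S = 34.9482.
(2,1): S=32.4996. Δ = (V_up−V_dn)/(S_up−S_dn) = (1.8966−12.6214)/(34.4496−23.7247) = -1.0000. V = [p*·1.8966 + (1−p*)·12.6214]/1.04 = 2.4486. B = V − Δ·S = 34.9482.
(2,2): S=47.1912. Δ = (V_up−V_dn)/(S_up−S_dn) = (0.0748−1.8966)/(50.0227−34.4496) = -0.1170. V = [p*·0.0748 + (1−p*)·1.8966]/1.04 = 0.1781. B = V − Δ·S = 5.6986.
(1,0): S=30.6600. Δ = (V_up−V_dn)/(S_up−S_dn) = (2.4486−12.5664)/(32.4996−22.3818) = -1.0000. V = [p*·2.4486 + (1−p*)·12.5664]/1.04 = 2.9441. B = V − Δ·S = 33.6041.
(1,1): S=44.5200. Δ = (V_up−V_dn)/(S_up−S_dn) = (0.1781−2.4486)/(47.1912−32.4996) = -0.1545. V = [p*·0.1781 + (1−p*)·2.4486]/1.04 = 0.3035. B = V − Δ·S = 7.1840.
(0,0): S=42.0000. Δ = (V_up−V_dn)/(S_up−S_dn) = (0.3035−2.9441)/(44.5200−30.6600) = -0.1905. V = [p*·0.3035 + (1−p*)·2.9441]/1.04 = 0.4457. B = V − Δ·S = 8.4473.
Check: Δ(0,0)·S0 + B(0,0) = 0.4457 = V0.

(0,0): Delta=-0.1905 Bond=8.4473
(1,0): Delta=-1.0000 Bond=33.6041
(1,1): Delta=-0.1545 Bond=7.1840
(2,0): Delta=-1.0000 Bond=34.9482
(2,1): Delta=-1.0000 Bond=34.9482
(2,2): Delta=-0.1170 Bond=5.6986
(3,0): Delta=-1.0000 Bond=36.3462
(3,1): Delta=-1.0000 Bond=36.3462
(3,2): Delta=-1.0000 Bond=36.3462
(3,3): Delta=-0.0777 Bond=3.9640
V0=0.4457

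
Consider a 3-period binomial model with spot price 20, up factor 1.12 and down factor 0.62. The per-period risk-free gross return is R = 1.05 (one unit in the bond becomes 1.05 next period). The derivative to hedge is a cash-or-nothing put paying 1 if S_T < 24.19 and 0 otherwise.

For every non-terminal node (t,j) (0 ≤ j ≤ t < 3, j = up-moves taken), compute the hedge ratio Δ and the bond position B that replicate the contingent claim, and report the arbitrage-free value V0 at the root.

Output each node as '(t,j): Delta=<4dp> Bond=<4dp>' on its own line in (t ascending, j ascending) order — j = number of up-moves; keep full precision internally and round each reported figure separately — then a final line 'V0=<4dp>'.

(0,0): Delta=-0.0671 Bond=1.6561
(1,0): Delta=0.0000 Bond=0.9070
(1,1): Delta=-0.0731 Bond=1.8743
(2,0): Delta=0.0000 Bond=0.9524
(2,1): Delta=0.0000 Bond=0.9524
(2,2): Delta=-0.0797 Bond=2.1333
V0=0.3144

No-arbitrage ⇒ martingale measure with p* = (R−d)/(u−d) = 0.8600.
At expiry t=3: V(3,0)=1.0000, V(3,1)=1.0000, V(3,2)=1.0000, V(3,3)=0.0000
Node (2,0) S=7.6880: V=(p*·1.0000+(1−p*)·1.0000)/1.05=0.9524; Δ=(1.0000−1.0000)/(8.6106−4.7666)=0.0000; B=V−Δ·S=0.9524
Node (2,1) S=13.8880: V=(p*·1.0000+(1−p*)·1.0000)/1.05=0.9524; Δ=(1.0000−1.0000)/(15.5546−8.6106)=0.0000; B=V−Δ·S=0.9524
Node (2,2) S=25.0880: V=(p*·0.0000+(1−p*)·1.0000)/1.05=0.1333; Δ=(0.0000−1.0000)/(28.0986−15.5546)=-0.0797; B=V−Δ·S=2.1333
Node (1,0) S=12.4000: V=(p*·0.9524+(1−p*)·0.9524)/1.05=0.9070; Δ=(0.9524−0.9524)/(13.8880−7.6880)=0.0000; B=V−Δ·S=0.9070
Node (1,1) S=22.4000: V=(p*·0.1333+(1−p*)·0.9524)/1.05=0.2362; Δ=(0.1333−0.9524)/(25.0880−13.8880)=-0.0731; B=V−Δ·S=1.8743
Node (0,0) S=20.0000: V=(p*·0.2362+(1−p*)·0.9070)/1.05=0.3144; Δ=(0.2362−0.9070)/(22.4000−12.4000)=-0.0671; B=V−Δ·S=1.6561
Root portfolio cost Δ·20+B reproduces V0=0.3144.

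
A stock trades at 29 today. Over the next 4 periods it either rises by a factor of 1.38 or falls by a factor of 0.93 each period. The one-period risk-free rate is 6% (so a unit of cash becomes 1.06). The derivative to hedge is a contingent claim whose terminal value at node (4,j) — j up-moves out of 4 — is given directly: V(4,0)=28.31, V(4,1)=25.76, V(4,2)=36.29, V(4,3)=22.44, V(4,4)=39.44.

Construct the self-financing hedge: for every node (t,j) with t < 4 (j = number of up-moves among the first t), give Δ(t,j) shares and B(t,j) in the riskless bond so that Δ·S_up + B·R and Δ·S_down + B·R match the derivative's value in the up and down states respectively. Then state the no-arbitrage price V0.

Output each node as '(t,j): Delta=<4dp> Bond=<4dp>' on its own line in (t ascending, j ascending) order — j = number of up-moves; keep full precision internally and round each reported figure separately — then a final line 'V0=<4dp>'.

The replicating-portfolio and risk-neutral prices coincide; use p* = (1.06−0.93)/(1.38−0.93) = 0.2889 for the latter.
Payoff layer (t=4): V(4,0)=28.3100, V(4,1)=25.7600, V(4,2)=36.2900, V(4,3)=22.4400, V(4,4)=39.4400
(3,0): S=23.3264. Δ = (V_up−V_dn)/(S_up−S_dn) = (25.7600−28.3100)/(32.1904−21.6935) = -0.2429. V = [p*·25.7600 + (1−p*)·28.3100]/1.06 = 26.0126. B = V − Δ·S = 31.6792.
(3,1): S=34.6133. Δ = (V_up−V_dn)/(S_up−S_dn) = (36.2900−25.7600)/(47.7664−32.1904) = 0.6760. V = [p*·36.2900 + (1−p*)·25.7600]/1.06 = 27.1717. B = V − Δ·S = 3.7717.
(3,2): S=51.3617. Δ = (V_up−V_dn)/(S_up−S_dn) = (22.4400−36.2900)/(70.8791−47.7664) = -0.5992. V = [p*·22.4400 + (1−p*)·36.2900]/1.06 = 30.4612. B = V − Δ·S = 61.2390.
(3,3): S=76.2141. Δ = (V_up−V_dn)/(S_up−S_dn) = (39.4400−22.4400)/(105.1754−70.8791) = 0.4957. V = [p*·39.4400 + (1−p*)·22.4400]/1.06 = 25.8029. B = V − Δ·S = -11.9748.
(2,0): S=25.0821. Δ = (V_up−V_dn)/(S_up−S_dn) = (27.1717−26.0126)/(34.6133−23.3264) = 0.1027. V = [p*·27.1717 + (1−p*)·26.0126]/1.06 = 24.8561. B = V − Δ·S = 22.2802.
(2,1): S=37.2186. Δ = (V_up−V_dn)/(S_up−S_dn) = (30.4612−27.1717)/(51.3617−34.6133) = 0.1964. V = [p*·30.4612 + (1−p*)·27.1717]/1.06 = 26.5302. B = V − Δ·S = 19.2202.
(2,2): S=55.2276. Δ = (V_up−V_dn)/(S_up−S_dn) = (25.8029−30.4612)/(76.2141−51.3617) = -0.1874. V = [p*·25.8029 + (1−p*)·30.4612]/1.06 = 27.4674. B = V − Δ·S = 37.8192.
(1,0): S=26.9700. Δ = (V_up−V_dn)/(S_up−S_dn) = (26.5302−24.8561)/(37.2186−25.0821) = 0.1379. V = [p*·26.5302 + (1−p*)·24.8561]/1.06 = 23.9054. B = V − Δ·S = 20.1851.
(1,1): S=40.0200. Δ = (V_up−V_dn)/(S_up−S_dn) = (27.4674−26.5302)/(55.2276−37.2186) = 0.0520. V = [p*·27.4674 + (1−p*)·26.5302]/1.06 = 25.2839. B = V − Δ·S = 23.2011.
(0,0): S=29.0000. Δ = (V_up−V_dn)/(S_up−S_dn) = (25.2839−23.9054)/(40.0200−26.9700) = 0.1056. V = [p*·25.2839 + (1−p*)·23.9054]/1.06 = 22.9279. B = V − Δ·S = 19.8645.
Check: Δ(0,0)·S0 + B(0,0) = 22.9279 = V0.

(0,0): Delta=0.1056 Bond=19.8645
(1,0): Delta=0.1379 Bond=20.1851
(1,1): Delta=0.0520 Bond=23.2011
(2,0): Delta=0.1027 Bond=22.2802
(2,1): Delta=0.1964 Bond=19.2202
(2,2): Delta=-0.1874 Bond=37.8192
(3,0): Delta=-0.2429 Bond=31.6792
(3,1): Delta=0.6760 Bond=3.7717
(3,2): Delta=-0.5992 Bond=61.2390
(3,3): Delta=0.4957 Bond=-11.9748
V0=22.9279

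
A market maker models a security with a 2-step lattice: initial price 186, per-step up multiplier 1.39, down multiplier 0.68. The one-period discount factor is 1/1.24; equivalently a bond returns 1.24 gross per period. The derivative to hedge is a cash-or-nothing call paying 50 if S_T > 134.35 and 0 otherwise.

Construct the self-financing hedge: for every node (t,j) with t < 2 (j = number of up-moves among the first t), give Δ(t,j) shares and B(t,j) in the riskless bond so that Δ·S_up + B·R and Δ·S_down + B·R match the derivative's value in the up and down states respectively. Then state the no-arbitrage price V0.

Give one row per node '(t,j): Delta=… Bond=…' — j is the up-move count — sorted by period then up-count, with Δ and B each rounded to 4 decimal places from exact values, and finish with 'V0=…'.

Risk-neutral probability p* = (R−d)/(u−d) = (1.24−0.68)/(1.39−0.68) = 0.7887.
Payoff layer (t=2): V(2,0)=0.0000, V(2,1)=50.0000, V(2,2)=50.0000
  t=1,j=0: stock 126.4800 → up 175.8072 (V=50.0000), down 86.0064 (V=0.0000). Price 31.8037; hedge Δ=0.5568, bond B=-38.6188.
  t=1,j=1: stock 258.5400 → up 359.3706 (V=50.0000), down 175.8072 (V=50.0000). Price 40.3226; hedge Δ=0.0000, bond B=40.3226.
  t=0,j=0: stock 186.0000 → up 258.5400 (V=40.3226), down 126.4800 (V=31.8037). Price 31.0668; hedge Δ=0.0645, bond B=19.0684.
Self-financing check: at every node Δ·S+B equals the discounted successor values.

(0,0): Delta=0.0645 Bond=19.0684
(1,0): Delta=0.5568 Bond=-38.6188
(1,1): Delta=0.0000 Bond=40.3226
V0=31.0668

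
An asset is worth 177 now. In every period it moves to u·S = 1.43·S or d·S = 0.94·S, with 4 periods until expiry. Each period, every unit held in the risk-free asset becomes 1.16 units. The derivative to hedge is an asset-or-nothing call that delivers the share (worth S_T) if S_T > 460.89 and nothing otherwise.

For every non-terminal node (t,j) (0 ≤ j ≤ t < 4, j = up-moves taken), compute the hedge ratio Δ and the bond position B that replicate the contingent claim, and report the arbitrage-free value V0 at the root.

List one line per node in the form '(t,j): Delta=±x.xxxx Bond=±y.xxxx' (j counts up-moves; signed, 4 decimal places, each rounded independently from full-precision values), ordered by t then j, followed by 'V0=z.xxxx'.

(0,0): Delta=1.3671 Bond=-171.7715
(1,0): Delta=0.8940 Bond=-120.5370
(1,1): Delta=1.7488 Bond=-295.8635
(2,0): Delta=0.0000 Bond=0.0000
(2,1): Delta=1.6153 Bond=-311.4237
(2,2): Delta=1.8566 Bond=-382.2018
(3,0): Delta=0.0000 Bond=0.0000
(3,1): Delta=0.0000 Bond=0.0000
(3,2): Delta=2.9184 Bond=-804.6055
(3,3): Delta=1.0000 Bond=0.0000
V0=70.2133

No-arbitrage ⇒ martingale measure with p* = (R−d)/(u−d) = 0.4490.
Payoff layer (t=4): V(4,0)=0.0000, V(4,1)=0.0000, V(4,2)=0.0000, V(4,3)=486.5296, V(4,4)=740.1460
(3,0): S=147.0134. Δ = (V_up−V_dn)/(S_up−S_dn) = (0.0000−0.0000)/(210.2291−138.1926) = 0.0000. V = [p*·0.0000 + (1−p*)·0.0000]/1.16 = 0.0000. B = V − Δ·S = 0.0000.
(3,1): S=223.6480. Δ = (V_up−V_dn)/(S_up−S_dn) = (0.0000−0.0000)/(319.8166−210.2291) = 0.0000. V = [p*·0.0000 + (1−p*)·0.0000]/1.16 = 0.0000. B = V − Δ·S = 0.0000.
(3,2): S=340.2305. Δ = (V_up−V_dn)/(S_up−S_dn) = (486.5296−0.0000)/(486.5296−319.8166) = 2.9184. V = [p*·486.5296 + (1−p*)·0.0000]/1.16 = 188.3119. B = V − Δ·S = -804.6055.
(3,3): S=517.5846. Δ = (V_up−V_dn)/(S_up−S_dn) = (740.1460−486.5296)/(740.1460−486.5296) = 1.0000. V = [p*·740.1460 + (1−p*)·486.5296]/1.16 = 517.5846. B = V − Δ·S = 0.0000.
(2,0): S=156.3972. Δ = (V_up−V_dn)/(S_up−S_dn) = (0.0000−0.0000)/(223.6480−147.0134) = 0.0000. V = [p*·0.0000 + (1−p*)·0.0000]/1.16 = 0.0000. B = V − Δ·S = 0.0000.
(2,1): S=237.9234. Δ = (V_up−V_dn)/(S_up−S_dn) = (188.3119−0.0000)/(340.2305−223.6480) = 1.6153. V = [p*·188.3119 + (1−p*)·0.0000]/1.16 = 72.8864. B = V − Δ·S = -311.4237.
(2,2): S=361.9473. Δ = (V_up−V_dn)/(S_up−S_dn) = (517.5846−188.3119)/(517.5846−340.2305) = 1.8566. V = [p*·517.5846 + (1−p*)·188.3119]/1.16 = 289.7833. B = V − Δ·S = -382.2018.
(1,0): S=166.3800. Δ = (V_up−V_dn)/(S_up−S_dn) = (72.8864−0.0000)/(237.9234−156.3972) = 0.8940. V = [p*·72.8864 + (1−p*)·0.0000]/1.16 = 28.2108. B = V − Δ·S = -120.5370.
(1,1): S=253.1100. Δ = (V_up−V_dn)/(S_up−S_dn) = (289.7833−72.8864)/(361.9473−237.9234) = 1.7488. V = [p*·289.7833 + (1−p*)·72.8864]/1.16 = 146.7834. B = V − Δ·S = -295.8635.
(0,0): S=177.0000. Δ = (V_up−V_dn)/(S_up−S_dn) = (146.7834−28.2108)/(253.1100−166.3800) = 1.3671. V = [p*·146.7834 + (1−p*)·28.2108]/1.16 = 70.2133. B = V − Δ·S = -171.7715.
Each (Δ,B) replicates both successor values, so the strategy is self-financing and V0 is arbitrage-free.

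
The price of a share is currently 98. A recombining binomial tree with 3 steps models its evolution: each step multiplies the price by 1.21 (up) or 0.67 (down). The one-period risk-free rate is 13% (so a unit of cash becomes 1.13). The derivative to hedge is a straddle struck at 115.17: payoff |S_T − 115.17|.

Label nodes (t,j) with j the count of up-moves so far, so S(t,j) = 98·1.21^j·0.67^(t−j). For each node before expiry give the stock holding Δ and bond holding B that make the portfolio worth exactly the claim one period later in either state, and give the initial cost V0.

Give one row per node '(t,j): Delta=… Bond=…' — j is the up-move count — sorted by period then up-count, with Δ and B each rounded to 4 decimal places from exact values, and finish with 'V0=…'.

(0,0): Delta=0.2552 Bond=6.8836
(1,0): Delta=-1.0000 Bond=90.1950
(1,1): Delta=0.3761 Bond=-6.5549
(2,0): Delta=-1.0000 Bond=101.9204
(2,1): Delta=-1.0000 Bond=101.9204
(2,2): Delta=0.5086 Bond=-26.4205
V0=31.8934

Under the risk-neutral measure, an up-move has probability p* = (R−d)/(u−d) = 0.8519 and values discount at R = 1.13.
Terminal values V(3,·): V(3,0)=85.6952, V(3,1)=61.9394, V(3,2)=19.0372, V(3,3)=58.4430
  t=2,j=0: stock 43.9922 → up 53.2306 (V=61.9394), down 29.4748 (V=85.6952). Price 57.9282; hedge Δ=-1.0000, bond B=101.9204.
  t=2,j=1: stock 79.4486 → up 96.1328 (V=19.0372), down 53.2306 (V=61.9394). Price 22.4718; hedge Δ=-1.0000, bond B=101.9204.
  t=2,j=2: stock 143.4818 → up 173.6130 (V=58.4430), down 96.1328 (V=19.0372). Price 46.5532; hedge Δ=0.5086, bond B=-26.4205.
  t=1,j=0: stock 65.6600 → up 79.4486 (V=22.4718), down 43.9922 (V=57.9282). Price 24.5350; hedge Δ=-1.0000, bond B=90.1950.
  t=1,j=1: stock 118.5800 → up 143.4818 (V=46.5532), down 79.4486 (V=22.4718). Price 38.0403; hedge Δ=0.3761, bond B=-6.5549.
  t=0,j=0: stock 98.0000 → up 118.5800 (V=38.0403), down 65.6600 (V=24.5350). Price 31.8934; hedge Δ=0.2552, bond B=6.8836.
Root portfolio cost Δ·98+B reproduces V0=31.8934.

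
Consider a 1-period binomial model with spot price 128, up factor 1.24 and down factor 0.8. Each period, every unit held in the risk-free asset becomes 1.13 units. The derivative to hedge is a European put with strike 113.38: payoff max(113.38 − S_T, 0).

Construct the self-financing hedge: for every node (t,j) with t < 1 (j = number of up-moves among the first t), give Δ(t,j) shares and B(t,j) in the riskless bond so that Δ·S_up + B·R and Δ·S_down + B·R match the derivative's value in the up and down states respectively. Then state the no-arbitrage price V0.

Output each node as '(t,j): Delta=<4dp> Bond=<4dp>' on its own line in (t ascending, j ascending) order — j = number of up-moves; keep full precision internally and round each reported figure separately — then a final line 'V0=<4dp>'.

(0,0): Delta=-0.1950 Bond=27.3837
V0=2.4292

Risk-neutral probability p* = (R−d)/(u−d) = (1.13−0.8)/(1.24−0.8) = 0.7500.
Terminal payoffs: V(1,0)=10.9800, V(1,1)=0.0000
  t=0,j=0: stock 128.0000 → up 158.7200 (V=0.0000), down 102.4000 (V=10.9800). Price 2.4292; hedge Δ=-0.1950, bond B=27.3837.
Check: Δ(0,0)·S0 + B(0,0) = 2.4292 = V0.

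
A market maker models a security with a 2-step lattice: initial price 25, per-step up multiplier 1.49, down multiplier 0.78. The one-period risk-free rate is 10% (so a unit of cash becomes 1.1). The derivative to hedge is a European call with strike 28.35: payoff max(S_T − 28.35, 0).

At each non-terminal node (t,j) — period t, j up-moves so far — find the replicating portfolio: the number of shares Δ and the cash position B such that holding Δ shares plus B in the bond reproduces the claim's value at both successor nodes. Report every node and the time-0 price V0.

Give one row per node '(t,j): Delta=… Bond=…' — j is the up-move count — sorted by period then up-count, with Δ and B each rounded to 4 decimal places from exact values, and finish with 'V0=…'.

(0,0): Delta=0.6303 Bond=-10.9115
(1,0): Delta=0.0509 Bond=-0.7041
(1,1): Delta=1.0000 Bond=-25.7727
V0=4.8468

The replicating-portfolio and risk-neutral prices coincide; use p* = (1.1−0.78)/(1.49−0.78) = 0.4507 for the latter.
At expiry t=2: V(2,0)=0.0000, V(2,1)=0.7050, V(2,2)=27.1525
  t=1,j=0: stock 19.5000 → up 29.0550 (V=0.7050), down 15.2100 (V=0.0000). Price 0.2889; hedge Δ=0.0509, bond B=-0.7041.
  t=1,j=1: stock 37.2500 → up 55.5025 (V=27.1525), down 29.0550 (V=0.7050). Price 11.4773; hedge Δ=1.0000, bond B=-25.7727.
  t=0,j=0: stock 25.0000 → up 37.2500 (V=11.4773), down 19.5000 (V=0.2889). Price 4.8468; hedge Δ=0.6303, bond B=-10.9115.
Self-financing check: at every node Δ·S+B equals the discounted successor values.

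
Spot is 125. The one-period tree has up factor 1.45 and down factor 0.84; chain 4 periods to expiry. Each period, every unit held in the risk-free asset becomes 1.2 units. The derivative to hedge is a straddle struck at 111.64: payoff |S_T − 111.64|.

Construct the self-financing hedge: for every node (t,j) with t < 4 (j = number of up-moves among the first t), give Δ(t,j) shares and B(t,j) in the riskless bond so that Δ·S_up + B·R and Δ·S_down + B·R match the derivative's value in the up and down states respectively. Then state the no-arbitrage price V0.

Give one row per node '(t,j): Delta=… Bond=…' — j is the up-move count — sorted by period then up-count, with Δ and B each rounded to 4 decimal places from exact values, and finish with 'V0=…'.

The replicating-portfolio and risk-neutral prices coincide; use p* = (1.2−0.84)/(1.45−0.84) = 0.5902 for the latter.
Terminal payoffs: V(4,0)=49.4061, V(4,1)=4.2124, V(4,2)=73.8005, V(4,3)=208.4656, V(4,4)=440.9233
Node (3,0) S=74.0880: V=(p*·4.2124+(1−p*)·49.4061)/1.2=18.9453; Δ=(4.2124−49.4061)/(107.4276−62.2339)=-1.0000; B=V−Δ·S=93.0333
Node (3,1) S=127.8900: V=(p*·73.8005+(1−p*)·4.2124)/1.2=37.7340; Δ=(73.8005−4.2124)/(185.4405−107.4276)=0.8920; B=V−Δ·S=-76.3449
Node (3,2) S=220.7625: V=(p*·208.4656+(1−p*)·73.8005)/1.2=127.7292; Δ=(208.4656−73.8005)/(320.1056−185.4405)=1.0000; B=V−Δ·S=-93.0333
Node (3,3) S=381.0781: V=(p*·440.9233+(1−p*)·208.4656)/1.2=288.0448; Δ=(440.9233−208.4656)/(552.5633−320.1056)=1.0000; B=V−Δ·S=-93.0333
Node (2,0) S=88.2000: V=(p*·37.7340+(1−p*)·18.9453)/1.2=25.0281; Δ=(37.7340−18.9453)/(127.8900−74.0880)=0.3492; B=V−Δ·S=-5.7730
Node (2,1) S=152.2500: V=(p*·127.7292+(1−p*)·37.7340)/1.2=75.7049; Δ=(127.7292−37.7340)/(220.7625−127.8900)=0.9690; B=V−Δ·S=-71.8282
Node (2,2) S=262.8125: V=(p*·288.0448+(1−p*)·127.7292)/1.2=185.2847; Δ=(288.0448−127.7292)/(381.0781−220.7625)=1.0000; B=V−Δ·S=-77.5278
Node (1,0) S=105.0000: V=(p*·75.7049+(1−p*)·25.0281)/1.2=45.7798; Δ=(75.7049−25.0281)/(152.2500−88.2000)=0.7912; B=V−Δ·S=-37.2970
Node (1,1) S=181.2500: V=(p*·185.2847+(1−p*)·75.7049)/1.2=116.9791; Δ=(185.2847−75.7049)/(262.8125−152.2500)=0.9911; B=V−Δ·S=-62.6599
Node (0,0) S=125.0000: V=(p*·116.9791+(1−p*)·45.7798)/1.2=73.1659; Δ=(116.9791−45.7798)/(181.2500−105.0000)=0.9338; B=V−Δ·S=-43.5544
Root portfolio cost Δ·125+B reproduces V0=73.1659.

(0,0): Delta=0.9338 Bond=-43.5544
(1,0): Delta=0.7912 Bond=-37.2970
(1,1): Delta=0.9911 Bond=-62.6599
(2,0): Delta=0.3492 Bond=-5.7730
(2,1): Delta=0.9690 Bond=-71.8282
(2,2): Delta=1.0000 Bond=-77.5278
(3,0): Delta=-1.0000 Bond=93.0333
(3,1): Delta=0.8920 Bond=-76.3449
(3,2): Delta=1.0000 Bond=-93.0333
(3,3): Delta=1.0000 Bond=-93.0333
V0=73.1659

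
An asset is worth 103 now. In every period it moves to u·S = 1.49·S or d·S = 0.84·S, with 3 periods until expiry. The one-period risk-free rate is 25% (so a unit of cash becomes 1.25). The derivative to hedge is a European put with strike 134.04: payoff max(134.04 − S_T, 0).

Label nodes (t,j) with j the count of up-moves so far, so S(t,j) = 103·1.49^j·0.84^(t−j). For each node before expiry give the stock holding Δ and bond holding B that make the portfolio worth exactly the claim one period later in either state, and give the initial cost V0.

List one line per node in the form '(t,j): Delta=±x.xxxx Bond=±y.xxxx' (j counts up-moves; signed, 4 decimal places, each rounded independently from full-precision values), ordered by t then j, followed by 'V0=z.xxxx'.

Risk-neutral probability p* = (R−d)/(u−d) = (1.25−0.84)/(1.49−0.84) = 0.6308.
Payoff layer (t=3): V(3,0)=72.9915, V(3,1)=25.7516, V(3,2)=0.0000, V(3,3)=0.0000
Node (2,0) S=72.6768: V=(p*·25.7516+(1−p*)·72.9915)/1.25=34.5552; Δ=(25.7516−72.9915)/(108.2884−61.0485)=-1.0000; B=V−Δ·S=107.2320
Node (2,1) S=128.9148: V=(p*·0.0000+(1−p*)·25.7516)/1.25=7.6066; Δ=(0.0000−25.7516)/(192.0831−108.2884)=-0.3073; B=V−Δ·S=47.2244
Node (2,2) S=228.6703: V=(p*·0.0000+(1−p*)·0.0000)/1.25=0.0000; Δ=(0.0000−0.0000)/(340.7187−192.0831)=0.0000; B=V−Δ·S=0.0000
Node (1,0) S=86.5200: V=(p*·7.6066+(1−p*)·34.5552)/1.25=14.0455; Δ=(7.6066−34.5552)/(128.9148−72.6768)=-0.4792; B=V−Δ·S=55.5048
Node (1,1) S=153.4700: V=(p*·0.0000+(1−p*)·7.6066)/1.25=2.2469; Δ=(0.0000−7.6066)/(228.6703−128.9148)=-0.0763; B=V−Δ·S=13.9494
Node (0,0) S=103.0000: V=(p*·2.2469+(1−p*)·14.0455)/1.25=5.2826; Δ=(2.2469−14.0455)/(153.4700−86.5200)=-0.1762; B=V−Δ·S=23.4343
Check: Δ(0,0)·S0 + B(0,0) = 5.2826 = V0.

(0,0): Delta=-0.1762 Bond=23.4343
(1,0): Delta=-0.4792 Bond=55.5048
(1,1): Delta=-0.0763 Bond=13.9494
(2,0): Delta=-1.0000 Bond=107.2320
(2,1): Delta=-0.3073 Bond=47.2244
(2,2): Delta=0.0000 Bond=0.0000
V0=5.2826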